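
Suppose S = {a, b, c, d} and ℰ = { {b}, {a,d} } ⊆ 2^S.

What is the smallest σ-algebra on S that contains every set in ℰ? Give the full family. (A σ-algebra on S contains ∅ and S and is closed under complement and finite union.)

Answer: σ(ℰ) = { ∅, {b}, {c}, {a,d}, {b,c}, {a,b,d}, {a,c,d}, S }

Trace:
Begin from { ∅, {b}, {a,d}, S } (that is, ℰ plus ∅ and S).
Iteration 1. New:
  {b,c}  = S∖{a,d}
  {a,b,d}  = {b} ∪ {a,d}
  {a,c,d}  = S∖{b}
Iteration 2: 1 new —
  {c}  = S∖{a,b,d}
Iteration 3: closed — nothing new.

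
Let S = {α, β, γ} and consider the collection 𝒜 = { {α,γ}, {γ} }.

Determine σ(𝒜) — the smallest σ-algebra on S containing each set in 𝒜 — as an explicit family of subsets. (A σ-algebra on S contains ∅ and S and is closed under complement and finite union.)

|σ(𝒜)| = 8.  σ(𝒜) = { ∅, {α}, {β}, {γ}, {α,β}, {α,γ}, {β,γ}, S }

Derivation:
Seed the family with 𝒜 together with ∅ and S: { ∅, {γ}, {α,γ}, S }.
Pass 1. New:
  {β}  = complement {α,γ}
  {α,β}  = complement {γ}
  [6 total]
Pass 2 adds 1:
  {β,γ}  = {γ} ∪ {β}
  [7 total]
Pass 3. New:
  {α}  = complement {β,γ}
  [8 total]
Pass 4: closed — nothing new.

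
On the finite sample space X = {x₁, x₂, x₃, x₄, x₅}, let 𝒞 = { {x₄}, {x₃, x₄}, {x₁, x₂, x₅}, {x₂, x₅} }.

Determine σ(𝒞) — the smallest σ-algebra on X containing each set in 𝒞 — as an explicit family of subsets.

Start: 𝒞 ∪ {∅, X} = { {}, {x₄}, {x₂, x₅}, {x₃, x₄}, {x₁, x₂, x₅}, X }.
Iteration 1 adds 5:
  {x₁, x₃, x₄}  = ᶜ of {x₂, x₅}
  {x₂, x₄, x₅}  = {x₂, x₅} ∪ {x₄}
  {x₁, x₂, x₃, x₅}  = ᶜ of {x₄}
  {x₁, x₂, x₄, x₅}  = {x₁, x₂, x₅} ∪ {x₄}
  {x₂, x₃, x₄, x₅}  = {x₂, x₅} ∪ {x₃, x₄}
  |family| = 11
Iteration 2. New:
  {x₁}  = ᶜ of {x₂, x₃, x₄, x₅}
  {x₃}  = ᶜ of {x₁, x₂, x₄, x₅}
  {x₁, x₃}  = ᶜ of {x₂, x₄, x₅}
  |family| = 14
Iteration 3. New:
  {x₁, x₄}  = {x₄} ∪ {x₁}
  {x₂, x₃, x₅}  = {x₃} ∪ {x₂, x₅}
  |family| = 16
Iteration 4: closed — nothing new.

|σ(𝒞)| = 16.  σ(𝒞) = { {}, {x₁}, {x₃}, {x₄}, {x₁, x₃}, {x₁, x₄}, {x₂, x₅}, {x₃, x₄}, {x₁, x₂, x₅}, {x₁, x₃, x₄}, {x₂, x₃, x₅}, {x₂, x₄, x₅}, {x₁, x₂, x₃, x₅}, {x₁, x₂, x₄, x₅}, {x₂, x₃, x₄, x₅}, X }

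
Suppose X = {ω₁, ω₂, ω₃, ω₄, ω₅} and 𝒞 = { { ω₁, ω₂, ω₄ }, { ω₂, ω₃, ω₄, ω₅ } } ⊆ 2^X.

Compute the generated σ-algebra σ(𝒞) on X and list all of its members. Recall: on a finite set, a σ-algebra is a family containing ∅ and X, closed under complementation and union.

σ(𝒞) = { {  }, { ω₁ }, { ω₂, ω₄ }, { ω₃, ω₅ }, { ω₁, ω₂, ω₄ }, { ω₁, ω₃, ω₅ }, { ω₂, ω₃, ω₄, ω₅ }, X }

Check:
Begin from { {  }, { ω₁, ω₂, ω₄ }, { ω₂, ω₃, ω₄, ω₅ }, X } (that is, 𝒞 plus ∅ and X).
Round 1: +2 →
  { ω₁ }  = complement { ω₂, ω₃, ω₄, ω₅ }
  { ω₃, ω₅ }  = complement { ω₁, ω₂, ω₄ }
  — 6 sets.
Round 2. New:
  { ω₁, ω₃, ω₅ }  = { ω₃, ω₅ } ∪ { ω₁ }
  — 7 sets.
Round 3: 1 new —
  { ω₂, ω₄ }  = complement { ω₁, ω₃, ω₅ }
  — 8 sets.
Round 4 adds nothing — fixpoint reached.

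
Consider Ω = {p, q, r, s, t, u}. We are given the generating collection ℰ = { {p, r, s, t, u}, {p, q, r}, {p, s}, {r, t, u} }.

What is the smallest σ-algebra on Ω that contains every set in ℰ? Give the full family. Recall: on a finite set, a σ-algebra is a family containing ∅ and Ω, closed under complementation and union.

σ(ℰ) = { {}, {p}, {q}, {r}, {s}, {p, q}, {p, r}, {p, s}, {q, r}, {q, s}, {r, s}, {t, u}, {p, q, r}, {p, q, s}, {p, r, s}, {p, t, u}, {q, r, s}, {q, t, u}, {r, t, u}, {s, t, u}, {p, q, r, s}, {p, q, t, u}, {p, r, t, u}, {p, s, t, u}, {q, r, t, u}, {q, s, t, u}, {r, s, t, u}, {p, q, r, t, u}, {p, q, s, t, u}, {p, r, s, t, u}, {q, r, s, t, u}, Ω }

Trace:
Initial family (6 sets): { {}, {p, s}, {p, q, r}, {r, t, u}, {p, r, s, t, u}, Ω }.
Round 1 (6 new):
  {q}  = ᶜ of {p, r, s, t, u}
  {p, q, s}  = ᶜ of {r, t, u}
  {s, t, u}  = ᶜ of {p, q, r}
  {p, q, r, s}  = {p, q, r} ∪ {p, s}
  {q, r, t, u}  = ᶜ of {p, s}
  {p, q, r, t, u}  = {p, q, r} ∪ {r, t, u}
  — 12 sets.
Round 2: +7 →
  {s}  = ᶜ of {p, q, r, t, u}
  {t, u}  = ᶜ of {p, q, r, s}
  {p, s, t, u}  = {p, s} ∪ {s, t, u}
  {q, s, t, u}  = {q} ∪ {s, t, u}
  {r, s, t, u}  = {r, t, u} ∪ {s, t, u}
  {p, q, s, t, u}  = {p, q, s} ∪ {s, t, u}
  {q, r, s, t, u}  = {s, t, u} ∪ {q, r, t, u}
  — 19 sets.
Round 3 adds 7:
  {p}  = ᶜ of {q, r, s, t, u}
  {r}  = ᶜ of {p, q, s, t, u}
  {p, q}  = ᶜ of {r, s, t, u}
  {p, r}  = ᶜ of {q, s, t, u}
  {q, r}  = ᶜ of {p, s, t, u}
  {q, s}  = {q} ∪ {s}
  {q, t, u}  = {t, u} ∪ {q}
  — 26 sets.
Round 4: +6 →
  {r, s}  = {r} ∪ {s}
  {p, r, s}  = ᶜ of {q, t, u}
  {p, t, u}  = {t, u} ∪ {p}
  {q, r, s}  = {r} ∪ {q, s}
  {p, q, t, u}  = {t, u} ∪ {p, q}
  {p, r, t, u}  = ᶜ of {q, s}
  — 32 sets.
After Round 5 the family is unchanged; done.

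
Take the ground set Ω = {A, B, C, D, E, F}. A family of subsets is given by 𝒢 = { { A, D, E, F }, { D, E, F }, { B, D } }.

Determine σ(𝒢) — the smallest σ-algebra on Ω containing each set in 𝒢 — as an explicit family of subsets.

Answer: σ(𝒢) = { {  }, { A }, { B }, { C }, { D }, { A, B }, { A, C }, { A, D }, { B, C }, { B, D }, { C, D }, { E, F }, { A, B, C }, { A, B, D }, { A, C, D }, { A, E, F }, { B, C, D }, { B, E, F }, { C, E, F }, { D, E, F }, { A, B, C, D }, { A, B, E, F }, { A, C, E, F }, { A, D, E, F }, { B, C, E, F }, { B, D, E, F }, { C, D, E, F }, { A, B, C, E, F }, { A, B, D, E, F }, { A, C, D, E, F }, { B, C, D, E, F }, Ω }

Derivation:
Begin from { {  }, { B, D }, { D, E, F }, { A, D, E, F }, Ω } (that is, 𝒢 plus ∅ and Ω).
Iteration 1: +5 →
  { B, C }  = { A, D, E, F }ᶜ
  { A, B, C }  = { D, E, F }ᶜ
  { A, C, E, F }  = { B, D }ᶜ
  { B, D, E, F }  = { D, E, F } ∪ { B, D }
  { A, B, D, E, F }  = { A, D, E, F } ∪ { B, D }
  |family| = 10
Iteration 2 (7 new):
  { C }  = { A, B, D, E, F }ᶜ
  { A, C }  = { B, D, E, F }ᶜ
  { B, C, D }  = { B, C } ∪ { B, D }
  { A, B, C, D }  = { A, B, C } ∪ { B, D }
  { A, B, C, E, F }  = { A, C, E, F } ∪ { A, B, C }
  { A, C, D, E, F }  = { A, C, E, F } ∪ { A, D, E, F }
  { B, C, D, E, F }  = { B, D, E, F } ∪ { B, C }
  |family| = 17
Iteration 3. New:
  { A }  = { B, C, D, E, F }ᶜ
  { B }  = { A, C, D, E, F }ᶜ
  { D }  = { A, B, C, E, F }ᶜ
  { E, F }  = { A, B, C, D }ᶜ
  { A, E, F }  = { B, C, D }ᶜ
  { C, D, E, F }  = { C } ∪ { D, E, F }
  |family| = 23
Iteration 4: +9 →
  { A, B }  = { C, D, E, F }ᶜ
  { A, D }  = { A } ∪ { D }
  { C, D }  = { C } ∪ { D }
  { A, B, D }  = { A } ∪ { B, D }
  { A, C, D }  = { A, C } ∪ { D }
  { B, E, F }  = { E, F } ∪ { B }
  { C, E, F }  = { E, F } ∪ { C }
  { A, B, E, F }  = { B } ∪ { A, E, F }
  { B, C, E, F }  = { E, F } ∪ { B, C }
  |family| = 32
Iteration 5 adds nothing — fixpoint reached.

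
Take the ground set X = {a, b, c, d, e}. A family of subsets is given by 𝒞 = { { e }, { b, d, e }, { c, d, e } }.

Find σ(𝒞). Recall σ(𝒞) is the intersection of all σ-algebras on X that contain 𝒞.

Begin from { {  }, { e }, { b, d, e }, { c, d, e }, X } (that is, 𝒞 plus ∅ and X).
Step 1: +4 →
  { a, b }  = complement { c, d, e }
  { a, c }  = complement { b, d, e }
  { a, b, c, d }  = complement { e }
  { b, c, d, e }  = { c, d, e } ∪ { b, d, e }
  (now 9)
Step 2: +6 →
  { a }  = complement { b, c, d, e }
  { a, b, c }  = { a, b } ∪ { a, c }
  { a, b, e }  = { a, b } ∪ { e }
  { a, c, e }  = { e } ∪ { a, c }
  { a, b, d, e }  = { a, b } ∪ { b, d, e }
  { a, c, d, e }  = { c, d, e } ∪ { a, c }
  (now 15)
Step 3: +7 →
  { b }  = complement { a, c, d, e }
  { c }  = complement { a, b, d, e }
  { a, e }  = { e } ∪ { a }
  { b, d }  = complement { a, c, e }
  { c, d }  = complement { a, b, e }
  { d, e }  = complement { a, b, c }
  { a, b, c, e }  = { a, b, e } ∪ { a, b, c }
  (now 22)
Step 4: +8 →
  { d }  = complement { a, b, c, e }
  { b, c }  = { b } ∪ { c }
  { b, e }  = { b } ∪ { e }
  { c, e }  = { e } ∪ { c }
  { a, b, d }  = { b, d } ∪ { a, b }
  { a, c, d }  = { c, d } ∪ { a, c }
  { a, d, e }  = { d, e } ∪ { a, e }
  { b, c, d }  = complement { a, e }
  (now 30)
Step 5: 2 new —
  { a, d }  = { d } ∪ { a }
  { b, c, e }  = { b, e } ∪ { c }
  (now 32)
Step 6: closed — nothing new.

σ(𝒞) = { {  }, { a }, { b }, { c }, { d }, { e }, { a, b }, { a, c }, { a, d }, { a, e }, { b, c }, { b, d }, { b, e }, { c, d }, { c, e }, { d, e }, { a, b, c }, { a, b, d }, { a, b, e }, { a, c, d }, { a, c, e }, { a, d, e }, { b, c, d }, { b, c, e }, { b, d, e }, { c, d, e }, { a, b, c, d }, { a, b, c, e }, { a, b, d, e }, { a, c, d, e }, { b, c, d, e }, X }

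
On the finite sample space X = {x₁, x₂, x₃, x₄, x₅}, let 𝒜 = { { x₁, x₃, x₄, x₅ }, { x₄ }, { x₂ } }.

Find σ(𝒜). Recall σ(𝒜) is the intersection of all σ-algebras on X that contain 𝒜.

σ(𝒜) (8 sets): { {}, { x₂ }, { x₄ }, { x₂, x₄ }, { x₁, x₃, x₅ }, { x₁, x₂, x₃, x₅ }, { x₁, x₃, x₄, x₅ }, X }

Derivation:
Initial family (5 sets): { {}, { x₂ }, { x₄ }, { x₁, x₃, x₄, x₅ }, X }.
Round 1: +2 →
  { x₂, x₄ }  = { x₄ } ∪ { x₂ }
  { x₁, x₂, x₃, x₅ }  = X∖{ x₄ }
  |family| = 7
Round 2 adds 1:
  { x₁, x₃, x₅ }  = X∖{ x₂, x₄ }
  |family| = 8
Round 3: no new sets; the family is a σ-algebra.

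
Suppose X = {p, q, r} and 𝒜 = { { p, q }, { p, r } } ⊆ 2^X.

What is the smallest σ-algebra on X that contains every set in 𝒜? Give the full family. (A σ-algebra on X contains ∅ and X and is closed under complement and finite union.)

σ(𝒜) = { {}, { p }, { q }, { r }, { p, q }, { p, r }, { q, r }, X }

Derivation:
Start: 𝒜 ∪ {∅, X} = { {}, { p, q }, { p, r }, X }.
Step 1 adds 2:
  { q }  = ᶜ of { p, r }
  { r }  = ᶜ of { p, q }
  |family| = 6
Step 2: +1 →
  { q, r }  = { r } ∪ { q }
  |family| = 7
Step 3: +1 →
  { p }  = ᶜ of { q, r }
  |family| = 8
Step 4: closed — nothing new.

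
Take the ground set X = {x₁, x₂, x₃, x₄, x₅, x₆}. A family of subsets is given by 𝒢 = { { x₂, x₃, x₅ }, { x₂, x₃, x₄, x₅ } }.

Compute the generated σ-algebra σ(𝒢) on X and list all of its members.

|σ(𝒢)| = 8.  σ(𝒢) = { ∅, { x₄ }, { x₁, x₆ }, { x₁, x₄, x₆ }, { x₂, x₃, x₅ }, { x₂, x₃, x₄, x₅ }, { x₁, x₂, x₃, x₅, x₆ }, X }

Working:
Initial family (4 sets): { ∅, { x₂, x₃, x₅ }, { x₂, x₃, x₄, x₅ }, X }.
Round 1. New:
  { x₁, x₆ }  = complement { x₂, x₃, x₄, x₅ }
  { x₁, x₄, x₆ }  = complement { x₂, x₃, x₅ }
  |family| = 6
Round 2 adds 1:
  { x₁, x₂, x₃, x₅, x₆ }  = { x₂, x₃, x₅ } ∪ { x₁, x₆ }
  |family| = 7
Round 3. New:
  { x₄ }  = complement { x₁, x₂, x₃, x₅, x₆ }
  |family| = 8
Round 4: stable.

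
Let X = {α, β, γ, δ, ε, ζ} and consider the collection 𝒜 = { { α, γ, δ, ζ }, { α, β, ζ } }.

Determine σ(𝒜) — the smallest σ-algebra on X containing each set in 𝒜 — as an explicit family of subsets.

Initial family (4 sets): { ∅, { α, β, ζ }, { α, γ, δ, ζ }, X }.
Round 1 adds 3:
  { β, ε }  = X∖{ α, γ, δ, ζ }
  { γ, δ, ε }  = X∖{ α, β, ζ }
  { α, β, γ, δ, ζ }  = { α, γ, δ, ζ } ∪ { α, β, ζ }
Round 2 adds 4:
  { ε }  = X∖{ α, β, γ, δ, ζ }
  { α, β, ε, ζ }  = { β, ε } ∪ { α, β, ζ }
  { β, γ, δ, ε }  = { β, ε } ∪ { γ, δ, ε }
  { α, γ, δ, ε, ζ }  = { γ, δ, ε } ∪ { α, γ, δ, ζ }
Round 3. New:
  { β }  = X∖{ α, γ, δ, ε, ζ }
  { α, ζ }  = X∖{ β, γ, δ, ε }
  { γ, δ }  = X∖{ α, β, ε, ζ }
Round 4. New:
  { α, ε, ζ }  = { α, ζ } ∪ { ε }
  { β, γ, δ }  = { γ, δ } ∪ { β }
Round 5 adds nothing — fixpoint reached.

σ(𝒜) = { ∅, { β }, { ε }, { α, ζ }, { β, ε }, { γ, δ }, { α, β, ζ }, { α, ε, ζ }, { β, γ, δ }, { γ, δ, ε }, { α, β, ε, ζ }, { α, γ, δ, ζ }, { β, γ, δ, ε }, { α, β, γ, δ, ζ }, { α, γ, δ, ε, ζ }, X }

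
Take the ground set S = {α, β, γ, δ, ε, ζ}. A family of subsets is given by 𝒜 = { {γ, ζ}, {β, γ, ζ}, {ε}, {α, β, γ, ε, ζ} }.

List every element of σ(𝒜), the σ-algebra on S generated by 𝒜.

Answer: σ(𝒜) = { {}, {α}, {β}, {δ}, {ε}, {α, β}, {α, δ}, {α, ε}, {β, δ}, {β, ε}, {γ, ζ}, {δ, ε}, {α, β, δ}, {α, β, ε}, {α, γ, ζ}, {α, δ, ε}, {β, γ, ζ}, {β, δ, ε}, {γ, δ, ζ}, {γ, ε, ζ}, {α, β, γ, ζ}, {α, β, δ, ε}, {α, γ, δ, ζ}, {α, γ, ε, ζ}, {β, γ, δ, ζ}, {β, γ, ε, ζ}, {γ, δ, ε, ζ}, {α, β, γ, δ, ζ}, {α, β, γ, ε, ζ}, {α, γ, δ, ε, ζ}, {β, γ, δ, ε, ζ}, S }

Working:
Initial family (6 sets): { {}, {ε}, {γ, ζ}, {β, γ, ζ}, {α, β, γ, ε, ζ}, S }.
Round 1 (6 new):
  {δ}  = ᶜ of {α, β, γ, ε, ζ}
  {α, δ, ε}  = ᶜ of {β, γ, ζ}
  {γ, ε, ζ}  = {γ, ζ} ∪ {ε}
  {α, β, δ, ε}  = ᶜ of {γ, ζ}
  {β, γ, ε, ζ}  = {β, γ, ζ} ∪ {ε}
  {α, β, γ, δ, ζ}  = ᶜ of {ε}
  (now 12)
Round 2 (8 new):
  {α, δ}  = ᶜ of {β, γ, ε, ζ}
  {δ, ε}  = {ε} ∪ {δ}
  {α, β, δ}  = ᶜ of {γ, ε, ζ}
  {γ, δ, ζ}  = {γ, ζ} ∪ {δ}
  {β, γ, δ, ζ}  = {β, γ, ζ} ∪ {δ}
  {γ, δ, ε, ζ}  = {γ, ε, ζ} ∪ {δ}
  {α, γ, δ, ε, ζ}  = {α, δ, ε} ∪ {γ, ζ}
  {β, γ, δ, ε, ζ}  = {δ} ∪ {β, γ, ε, ζ}
  (now 20)
Round 3. New:
  {α}  = ᶜ of {β, γ, δ, ε, ζ}
  {β}  = ᶜ of {α, γ, δ, ε, ζ}
  {α, β}  = ᶜ of {γ, δ, ε, ζ}
  {α, ε}  = ᶜ of {β, γ, δ, ζ}
  {α, β, ε}  = ᶜ of {γ, δ, ζ}
  {α, β, γ, ζ}  = ᶜ of {δ, ε}
  {α, γ, δ, ζ}  = {α, δ} ∪ {γ, δ, ζ}
  (now 27)
Round 4: 5 new —
  {β, δ}  = {β} ∪ {δ}
  {β, ε}  = ᶜ of {α, γ, δ, ζ}
  {α, γ, ζ}  = {α} ∪ {γ, ζ}
  {β, δ, ε}  = {β} ∪ {δ, ε}
  {α, γ, ε, ζ}  = {α} ∪ {γ, ε, ζ}
  (now 32)
After Round 5 the family is unchanged; done.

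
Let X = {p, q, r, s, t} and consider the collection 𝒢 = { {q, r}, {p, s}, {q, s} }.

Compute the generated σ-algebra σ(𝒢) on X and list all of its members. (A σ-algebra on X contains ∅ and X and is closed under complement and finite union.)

|σ(𝒢)| = 32.  σ(𝒢) = { ∅, {p}, {q}, {r}, {s}, {t}, {p, q}, {p, r}, {p, s}, {p, t}, {q, r}, {q, s}, {q, t}, {r, s}, {r, t}, {s, t}, {p, q, r}, {p, q, s}, {p, q, t}, {p, r, s}, {p, r, t}, {p, s, t}, {q, r, s}, {q, r, t}, {q, s, t}, {r, s, t}, {p, q, r, s}, {p, q, r, t}, {p, q, s, t}, {p, r, s, t}, {q, r, s, t}, X }

Trace:
Start: 𝒢 ∪ {∅, X} = { ∅, {p, s}, {q, r}, {q, s}, X }.
Pass 1: +6 →
  {p, q, s}  = {p, s} ∪ {q, s}
  {p, r, t}  = {q, s}ᶜ
  {p, s, t}  = {q, r}ᶜ
  {q, r, s}  = {q, r} ∪ {q, s}
  {q, r, t}  = {p, s}ᶜ
  {p, q, r, s}  = {q, r} ∪ {p, s}
  (now 11)
Pass 2: 7 new —
  {t}  = {p, q, r, s}ᶜ
  {p, t}  = {q, r, s}ᶜ
  {r, t}  = {p, q, s}ᶜ
  {p, q, r, t}  = {p, r, t} ∪ {q, r, t}
  {p, q, s, t}  = {p, s, t} ∪ {p, q, s}
  {p, r, s, t}  = {p, s, t} ∪ {p, r, t}
  {q, r, s, t}  = {q, r, s} ∪ {q, r, t}
  (now 18)
Pass 3: +5 →
  {p}  = {q, r, s, t}ᶜ
  {q}  = {p, r, s, t}ᶜ
  {r}  = {p, q, s, t}ᶜ
  {s}  = {p, q, r, t}ᶜ
  {q, s, t}  = {q, s} ∪ {t}
  (now 23)
Pass 4 adds 9:
  {p, q}  = {q} ∪ {p}
  {p, r}  = {q, s, t}ᶜ
  {q, t}  = {q} ∪ {t}
  {r, s}  = {r} ∪ {s}
  {s, t}  = {t} ∪ {s}
  {p, q, r}  = {q, r} ∪ {p}
  {p, q, t}  = {q} ∪ {p, t}
  {p, r, s}  = {r} ∪ {p, s}
  {r, s, t}  = {s} ∪ {r, t}
  (now 32)
After Pass 5 the family is unchanged; done.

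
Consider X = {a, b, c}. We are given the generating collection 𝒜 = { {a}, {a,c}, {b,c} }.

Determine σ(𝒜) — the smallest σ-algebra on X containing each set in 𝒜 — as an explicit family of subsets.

Take S₀ = 𝒜 ∪ {∅, X} = { {}, {a}, {a,c}, {b,c}, X }.
Pass 1: 1 new —
  {b}  = {a,c}ᶜ
  — 6 sets.
Pass 2: +1 →
  {a,b}  = {b} ∪ {a}
  — 7 sets.
Pass 3 (1 new):
  {c}  = {a,b}ᶜ
  — 8 sets.
Pass 4: no new sets; the family is a σ-algebra.

Therefore σ(𝒜) = { {}, {a}, {b}, {c}, {a,b}, {a,c}, {b,c}, X } (|σ(𝒜)| = 8).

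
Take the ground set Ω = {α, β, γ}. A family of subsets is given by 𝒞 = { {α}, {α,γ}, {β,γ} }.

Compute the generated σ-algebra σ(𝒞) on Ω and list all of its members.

σ(𝒞) = { {}, {α}, {β}, {γ}, {α,β}, {α,γ}, {β,γ}, Ω }

Working:
Start: 𝒞 ∪ {∅, Ω} = { {}, {α}, {α,γ}, {β,γ}, Ω }.
Iteration 1. New:
  {β}  = {α,γ}ᶜ
  (now 6)
Iteration 2: +1 →
  {α,β}  = {β} ∪ {α}
  (now 7)
Iteration 3 (1 new):
  {γ}  = {α,β}ᶜ
  (now 8)
Iteration 4: no new sets; the family is a σ-algebra.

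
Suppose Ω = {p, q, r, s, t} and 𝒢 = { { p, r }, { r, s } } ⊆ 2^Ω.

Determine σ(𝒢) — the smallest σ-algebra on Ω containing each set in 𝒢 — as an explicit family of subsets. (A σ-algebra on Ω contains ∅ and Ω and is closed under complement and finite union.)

Take S₀ = 𝒢 ∪ {∅, Ω} = { {  }, { p, r }, { r, s }, Ω }.
Step 1 (3 new):
  { p, q, t }  = Ω∖{ r, s }
  { p, r, s }  = { p, r } ∪ { r, s }
  { q, s, t }  = Ω∖{ p, r }
Step 2 (4 new):
  { q, t }  = Ω∖{ p, r, s }
  { p, q, r, t }  = { p, q, t } ∪ { p, r }
  { p, q, s, t }  = { p, q, t } ∪ { q, s, t }
  { q, r, s, t }  = { r, s } ∪ { q, s, t }
Step 3 adds 3:
  { p }  = Ω∖{ q, r, s, t }
  { r }  = Ω∖{ p, q, s, t }
  { s }  = Ω∖{ p, q, r, t }
Step 4 adds 2:
  { p, s }  = { s } ∪ { p }
  { q, r, t }  = { r } ∪ { q, t }
Step 5: no new sets; the family is a σ-algebra.

|σ(𝒢)| = 16.  σ(𝒢) = { {  }, { p }, { r }, { s }, { p, r }, { p, s }, { q, t }, { r, s }, { p, q, t }, { p, r, s }, { q, r, t }, { q, s, t }, { p, q, r, t }, { p, q, s, t }, { q, r, s, t }, Ω }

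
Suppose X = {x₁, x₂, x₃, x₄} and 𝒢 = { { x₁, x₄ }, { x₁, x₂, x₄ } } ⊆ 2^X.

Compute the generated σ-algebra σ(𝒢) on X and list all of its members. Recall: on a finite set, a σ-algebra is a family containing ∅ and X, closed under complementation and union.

Take S₀ = 𝒢 ∪ {∅, X} = { ∅, { x₁, x₄ }, { x₁, x₂, x₄ }, X }.
Round 1. New:
  { x₃ }  = ᶜ of { x₁, x₂, x₄ }
  { x₂, x₃ }  = ᶜ of { x₁, x₄ }
  |family| = 6
Round 2. New:
  { x₁, x₃, x₄ }  = { x₃ } ∪ { x₁, x₄ }
  |family| = 7
Round 3. New:
  { x₂ }  = ᶜ of { x₁, x₃, x₄ }
  |family| = 8
Round 4: already closed under ᶜ and ∪.

Hence σ(𝒢) has 8 members: { ∅, { x₂ }, { x₃ }, { x₁, x₄ }, { x₂, x₃ }, { x₁, x₂, x₄ }, { x₁, x₃, x₄ }, X }.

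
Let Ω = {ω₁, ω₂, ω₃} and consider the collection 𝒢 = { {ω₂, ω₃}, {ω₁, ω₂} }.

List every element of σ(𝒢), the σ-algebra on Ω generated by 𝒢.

Take S₀ = 𝒢 ∪ {∅, Ω} = { {}, {ω₁, ω₂}, {ω₂, ω₃}, Ω }.
Pass 1 (2 new):
  {ω₁}  = Ω∖{ω₂, ω₃}
  {ω₃}  = Ω∖{ω₁, ω₂}
  — 6 sets.
Pass 2: 1 new —
  {ω₁, ω₃}  = {ω₃} ∪ {ω₁}
  — 7 sets.
Pass 3. New:
  {ω₂}  = Ω∖{ω₁, ω₃}
  — 8 sets.
Pass 4: stable.

Therefore σ(𝒢) = { {}, {ω₁}, {ω₂}, {ω₃}, {ω₁, ω₂}, {ω₁, ω₃}, {ω₂, ω₃}, Ω } (|σ(𝒢)| = 8).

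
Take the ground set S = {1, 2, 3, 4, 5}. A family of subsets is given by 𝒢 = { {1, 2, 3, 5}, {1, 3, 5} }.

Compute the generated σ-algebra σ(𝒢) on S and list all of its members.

|σ(𝒢)| = 8.  σ(𝒢) = { {}, {2}, {4}, {2, 4}, {1, 3, 5}, {1, 2, 3, 5}, {1, 3, 4, 5}, S }

Trace:
Initial family (4 sets): { {}, {1, 3, 5}, {1, 2, 3, 5}, S }.
Round 1: 2 new —
  {4}  = {1, 2, 3, 5}ᶜ
  {2, 4}  = {1, 3, 5}ᶜ
  [6 total]
Round 2. New:
  {1, 3, 4, 5}  = {4} ∪ {1, 3, 5}
  [7 total]
Round 3: 1 new —
  {2}  = {1, 3, 4, 5}ᶜ
  [8 total]
Round 4: closed — nothing new.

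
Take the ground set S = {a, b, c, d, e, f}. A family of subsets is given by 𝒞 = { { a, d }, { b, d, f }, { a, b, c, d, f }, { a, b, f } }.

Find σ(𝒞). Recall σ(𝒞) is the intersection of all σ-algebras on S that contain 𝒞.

|σ(𝒞)| = 32.  σ(𝒞) = { {  }, { a }, { c }, { d }, { e }, { a, c }, { a, d }, { a, e }, { b, f }, { c, d }, { c, e }, { d, e }, { a, b, f }, { a, c, d }, { a, c, e }, { a, d, e }, { b, c, f }, { b, d, f }, { b, e, f }, { c, d, e }, { a, b, c, f }, { a, b, d, f }, { a, b, e, f }, { a, c, d, e }, { b, c, d, f }, { b, c, e, f }, { b, d, e, f }, { a, b, c, d, f }, { a, b, c, e, f }, { a, b, d, e, f }, { b, c, d, e, f }, S }

Derivation:
Seed the family with 𝒞 together with ∅ and S: { {  }, { a, d }, { a, b, f }, { b, d, f }, { a, b, c, d, f }, S }.
Pass 1 (5 new):
  { e }  = ᶜ of { a, b, c, d, f }
  { a, c, e }  = ᶜ of { b, d, f }
  { c, d, e }  = ᶜ of { a, b, f }
  { a, b, d, f }  = { b, d, f } ∪ { a, d }
  { b, c, e, f }  = ᶜ of { a, d }
  (now 11)
Pass 2 adds 8:
  { c, e }  = ᶜ of { a, b, d, f }
  { a, d, e }  = { e } ∪ { a, d }
  { a, b, e, f }  = { e } ∪ { a, b, f }
  { a, c, d, e }  = { c, d, e } ∪ { a, c, e }
  { b, d, e, f }  = { b, d, f } ∪ { e }
  { a, b, c, e, f }  = { a, c, e } ∪ { a, b, f }
  { a, b, d, e, f }  = { a, b, d, f } ∪ { e }
  { b, c, d, e, f }  = { b, d, f } ∪ { c, d, e }
  (now 19)
Pass 3: 7 new —
  { a }  = ᶜ of { b, c, d, e, f }
  { c }  = ᶜ of { a, b, d, e, f }
  { d }  = ᶜ of { a, b, c, e, f }
  { a, c }  = ᶜ of { b, d, e, f }
  { b, f }  = ᶜ of { a, c, d, e }
  { c, d }  = ᶜ of { a, b, e, f }
  { b, c, f }  = ᶜ of { a, d, e }
  (now 26)
Pass 4: +6 →
  { a, e }  = { a } ∪ { e }
  { d, e }  = { e } ∪ { d }
  { a, c, d }  = { c, d } ∪ { a }
  { b, e, f }  = { b, f } ∪ { e }
  { a, b, c, f }  = { a } ∪ { b, c, f }
  { b, c, d, f }  = { b, d, f } ∪ { c, d }
  (now 32)
After Pass 5 the family is unchanged; done.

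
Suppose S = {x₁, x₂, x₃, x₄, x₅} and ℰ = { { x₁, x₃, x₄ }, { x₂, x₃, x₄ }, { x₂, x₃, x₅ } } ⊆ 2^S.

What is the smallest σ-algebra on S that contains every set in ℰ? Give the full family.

Begin from { ∅, { x₁, x₃, x₄ }, { x₂, x₃, x₄ }, { x₂, x₃, x₅ }, S } (that is, ℰ plus ∅ and S).
Round 1 adds 5:
  { x₁, x₄ }  = ᶜ of { x₂, x₃, x₅ }
  { x₁, x₅ }  = ᶜ of { x₂, x₃, x₄ }
  { x₂, x₅ }  = ᶜ of { x₁, x₃, x₄ }
  { x₁, x₂, x₃, x₄ }  = { x₁, x₃, x₄ } ∪ { x₂, x₃, x₄ }
  { x₂, x₃, x₄, x₅ }  = { x₂, x₃, x₅ } ∪ { x₂, x₃, x₄ }
  — 10 sets.
Round 2 adds 7:
  { x₁ }  = ᶜ of { x₂, x₃, x₄, x₅ }
  { x₅ }  = ᶜ of { x₁, x₂, x₃, x₄ }
  { x₁, x₂, x₅ }  = { x₂, x₅ } ∪ { x₁, x₅ }
  { x₁, x₄, x₅ }  = { x₁, x₄ } ∪ { x₁, x₅ }
  { x₁, x₂, x₃, x₅ }  = { x₂, x₃, x₅ } ∪ { x₁, x₅ }
  { x₁, x₂, x₄, x₅ }  = { x₂, x₅ } ∪ { x₁, x₄ }
  { x₁, x₃, x₄, x₅ }  = { x₁, x₃, x₄ } ∪ { x₁, x₅ }
  — 17 sets.
Round 3 (5 new):
  { x₂ }  = ᶜ of { x₁, x₃, x₄, x₅ }
  { x₃ }  = ᶜ of { x₁, x₂, x₄, x₅ }
  { x₄ }  = ᶜ of { x₁, x₂, x₃, x₅ }
  { x₂, x₃ }  = ᶜ of { x₁, x₄, x₅ }
  { x₃, x₄ }  = ᶜ of { x₁, x₂, x₅ }
  — 22 sets.
Round 4 adds 10:
  { x₁, x₂ }  = { x₂ } ∪ { x₁ }
  { x₁, x₃ }  = { x₃ } ∪ { x₁ }
  { x₂, x₄ }  = { x₂ } ∪ { x₄ }
  { x₃, x₅ }  = { x₅ } ∪ { x₃ }
  { x₄, x₅ }  = { x₅ } ∪ { x₄ }
  { x₁, x₂, x₃ }  = { x₂, x₃ } ∪ { x₁ }
  { x₁, x₂, x₄ }  = { x₂ } ∪ { x₁, x₄ }
  { x₁, x₃, x₅ }  = { x₃ } ∪ { x₁, x₅ }
  { x₂, x₄, x₅ }  = { x₂, x₅ } ∪ { x₄ }
  { x₃, x₄, x₅ }  = { x₃, x₄ } ∪ { x₅ }
  — 32 sets.
Round 5 adds nothing — fixpoint reached.

σ(ℰ) = { ∅, { x₁ }, { x₂ }, { x₃ }, { x₄ }, { x₅ }, { x₁, x₂ }, { x₁, x₃ }, { x₁, x₄ }, { x₁, x₅ }, { x₂, x₃ }, { x₂, x₄ }, { x₂, x₅ }, { x₃, x₄ }, { x₃, x₅ }, { x₄, x₅ }, { x₁, x₂, x₃ }, { x₁, x₂, x₄ }, { x₁, x₂, x₅ }, { x₁, x₃, x₄ }, { x₁, x₃, x₅ }, { x₁, x₄, x₅ }, { x₂, x₃, x₄ }, { x₂, x₃, x₅ }, { x₂, x₄, x₅ }, { x₃, x₄, x₅ }, { x₁, x₂, x₃, x₄ }, { x₁, x₂, x₃, x₅ }, { x₁, x₂, x₄, x₅ }, { x₁, x₃, x₄, x₅ }, { x₂, x₃, x₄, x₅ }, S }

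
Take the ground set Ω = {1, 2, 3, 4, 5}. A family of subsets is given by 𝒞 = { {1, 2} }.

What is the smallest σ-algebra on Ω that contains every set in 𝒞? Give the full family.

Seed the family with 𝒞 together with ∅ and Ω: { ∅, {1, 2}, Ω }.
Pass 1 adds 1:
  {3, 4, 5}  = {1, 2}ᶜ
  (now 4)
Pass 2: closed — nothing new.

σ(𝒞) = { ∅, {1, 2}, {3, 4, 5}, Ω }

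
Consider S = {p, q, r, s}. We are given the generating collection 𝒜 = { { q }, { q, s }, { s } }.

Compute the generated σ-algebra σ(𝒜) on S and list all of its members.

Initial family (5 sets): { {  }, { q }, { s }, { q, s }, S }.
Iteration 1: +3 →
  { p, r }  = complement { q, s }
  { p, q, r }  = complement { s }
  { p, r, s }  = complement { q }
  |family| = 8
Iteration 2: already closed under ᶜ and ∪.

|σ(𝒜)| = 8.  σ(𝒜) = { {  }, { q }, { s }, { p, r }, { q, s }, { p, q, r }, { p, r, s }, S }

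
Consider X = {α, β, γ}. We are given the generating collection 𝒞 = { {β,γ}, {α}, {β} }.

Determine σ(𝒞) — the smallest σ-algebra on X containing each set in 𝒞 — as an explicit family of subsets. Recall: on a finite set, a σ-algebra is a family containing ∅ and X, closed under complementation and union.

σ(𝒞) (8 sets): { {}, {α}, {β}, {γ}, {α,β}, {α,γ}, {β,γ}, X }

Working:
Begin from { {}, {α}, {β}, {β,γ}, X } (that is, 𝒞 plus ∅ and X).
Iteration 1: +2 →
  {α,β}  = {β} ∪ {α}
  {α,γ}  = ᶜ of {β}
Iteration 2: +1 →
  {γ}  = ᶜ of {α,β}
Iteration 3: no new sets; the family is a σ-algebra.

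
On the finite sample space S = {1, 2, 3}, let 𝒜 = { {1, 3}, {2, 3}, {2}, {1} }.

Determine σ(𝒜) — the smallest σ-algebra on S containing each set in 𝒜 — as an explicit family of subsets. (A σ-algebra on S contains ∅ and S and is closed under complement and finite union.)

|σ(𝒜)| = 8.  σ(𝒜) = { ∅, {1}, {2}, {3}, {1, 2}, {1, 3}, {2, 3}, S }

Derivation:
Take S₀ = 𝒜 ∪ {∅, S} = { ∅, {1}, {2}, {1, 3}, {2, 3}, S }.
Round 1: 1 new —
  {1, 2}  = {2} ∪ {1}
  (now 7)
Round 2 (1 new):
  {3}  = S∖{1, 2}
  (now 8)
Round 3: closed — nothing new.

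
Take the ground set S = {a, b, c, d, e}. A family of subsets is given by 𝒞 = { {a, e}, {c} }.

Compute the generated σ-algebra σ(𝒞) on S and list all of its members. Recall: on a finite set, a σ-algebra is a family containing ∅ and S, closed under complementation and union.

|σ(𝒞)| = 8.  σ(𝒞) = { {}, {c}, {a, e}, {b, d}, {a, c, e}, {b, c, d}, {a, b, d, e}, S }

Working:
Initial family (4 sets): { {}, {c}, {a, e}, S }.
Iteration 1. New:
  {a, c, e}  = {c} ∪ {a, e}
  {b, c, d}  = ᶜ of {a, e}
  {a, b, d, e}  = ᶜ of {c}
  — 7 sets.
Iteration 2 adds 1:
  {b, d}  = ᶜ of {a, c, e}
  — 8 sets.
Iteration 3: no new sets; the family is a σ-algebra.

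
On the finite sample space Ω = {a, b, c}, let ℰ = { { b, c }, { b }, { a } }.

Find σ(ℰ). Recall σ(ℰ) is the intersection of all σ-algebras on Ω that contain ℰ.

Take S₀ = ℰ ∪ {∅, Ω} = { {}, { a }, { b }, { b, c }, Ω }.
Step 1: 2 new —
  { a, b }  = { b } ∪ { a }
  { a, c }  = Ω∖{ b }
  |family| = 7
Step 2 adds 1:
  { c }  = Ω∖{ a, b }
  |family| = 8
Step 3: already closed under ᶜ and ∪.

Hence σ(ℰ) has 8 members: { {}, { a }, { b }, { c }, { a, b }, { a, c }, { b, c }, Ω }.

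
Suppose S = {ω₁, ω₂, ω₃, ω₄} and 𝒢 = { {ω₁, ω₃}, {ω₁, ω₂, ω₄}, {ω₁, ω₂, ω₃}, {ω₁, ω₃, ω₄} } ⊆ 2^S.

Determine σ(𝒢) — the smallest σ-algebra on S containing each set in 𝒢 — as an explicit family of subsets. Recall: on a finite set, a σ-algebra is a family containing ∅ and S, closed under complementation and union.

σ(𝒢) (16 sets): { {}, {ω₁}, {ω₂}, {ω₃}, {ω₄}, {ω₁, ω₂}, {ω₁, ω₃}, {ω₁, ω₄}, {ω₂, ω₃}, {ω₂, ω₄}, {ω₃, ω₄}, {ω₁, ω₂, ω₃}, {ω₁, ω₂, ω₄}, {ω₁, ω₃, ω₄}, {ω₂, ω₃, ω₄}, S }

Check:
Start: 𝒢 ∪ {∅, S} = { {}, {ω₁, ω₃}, {ω₁, ω₂, ω₃}, {ω₁, ω₂, ω₄}, {ω₁, ω₃, ω₄}, S }.
Round 1 adds 4:
  {ω₂}  = complement {ω₁, ω₃, ω₄}
  {ω₃}  = complement {ω₁, ω₂, ω₄}
  {ω₄}  = complement {ω₁, ω₂, ω₃}
  {ω₂, ω₄}  = complement {ω₁, ω₃}
  (now 10)
Round 2: 3 new —
  {ω₂, ω₃}  = {ω₂} ∪ {ω₃}
  {ω₃, ω₄}  = {ω₃} ∪ {ω₄}
  {ω₂, ω₃, ω₄}  = {ω₃} ∪ {ω₂, ω₄}
  (now 13)
Round 3: 3 new —
  {ω₁}  = complement {ω₂, ω₃, ω₄}
  {ω₁, ω₂}  = complement {ω₃, ω₄}
  {ω₁, ω₄}  = complement {ω₂, ω₃}
  (now 16)
Round 4: stable.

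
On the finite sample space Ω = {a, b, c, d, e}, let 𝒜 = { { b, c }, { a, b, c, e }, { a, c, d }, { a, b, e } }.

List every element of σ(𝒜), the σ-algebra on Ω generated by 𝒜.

Answer: σ(𝒜) = { ∅, { a }, { b }, { c }, { d }, { e }, { a, b }, { a, c }, { a, d }, { a, e }, { b, c }, { b, d }, { b, e }, { c, d }, { c, e }, { d, e }, { a, b, c }, { a, b, d }, { a, b, e }, { a, c, d }, { a, c, e }, { a, d, e }, { b, c, d }, { b, c, e }, { b, d, e }, { c, d, e }, { a, b, c, d }, { a, b, c, e }, { a, b, d, e }, { a, c, d, e }, { b, c, d, e }, Ω }

Trace:
Begin from { ∅, { b, c }, { a, b, e }, { a, c, d }, { a, b, c, e }, Ω } (that is, 𝒜 plus ∅ and Ω).
Round 1 (5 new):
  { d }  = { a, b, c, e }ᶜ
  { b, e }  = { a, c, d }ᶜ
  { c, d }  = { a, b, e }ᶜ
  { a, d, e }  = { b, c }ᶜ
  { a, b, c, d }  = { a, c, d } ∪ { b, c }
  |family| = 11
Round 2: 7 new —
  { e }  = { a, b, c, d }ᶜ
  { b, c, d }  = { c, d } ∪ { b, c }
  { b, c, e }  = { b, e } ∪ { b, c }
  { b, d, e }  = { b, e } ∪ { d }
  { a, b, d, e }  = { a, d, e } ∪ { b, e }
  { a, c, d, e }  = { a, d, e } ∪ { c, d }
  { b, c, d, e }  = { b, e } ∪ { c, d }
  |family| = 18
Round 3. New:
  { a }  = { b, c, d, e }ᶜ
  { b }  = { a, c, d, e }ᶜ
  { c }  = { a, b, d, e }ᶜ
  { a, c }  = { b, d, e }ᶜ
  { a, d }  = { b, c, e }ᶜ
  { a, e }  = { b, c, d }ᶜ
  { d, e }  = { d } ∪ { e }
  { c, d, e }  = { c, d } ∪ { e }
  |family| = 26
Round 4. New:
  { a, b }  = { c, d, e }ᶜ
  { b, d }  = { b } ∪ { d }
  { c, e }  = { e } ∪ { c }
  { a, b, c }  = { d, e }ᶜ
  { a, b, d }  = { b } ∪ { a, d }
  { a, c, e }  = { e } ∪ { a, c }
  |family| = 32
Round 5: already closed under ᶜ and ∪.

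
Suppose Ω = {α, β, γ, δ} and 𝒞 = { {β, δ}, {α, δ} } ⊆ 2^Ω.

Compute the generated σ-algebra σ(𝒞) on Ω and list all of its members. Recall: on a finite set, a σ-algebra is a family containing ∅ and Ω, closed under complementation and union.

σ(𝒞) (16 sets): { {}, {α}, {β}, {γ}, {δ}, {α, β}, {α, γ}, {α, δ}, {β, γ}, {β, δ}, {γ, δ}, {α, β, γ}, {α, β, δ}, {α, γ, δ}, {β, γ, δ}, Ω }

Derivation:
Initial family (4 sets): { {}, {α, δ}, {β, δ}, Ω }.
Round 1: 3 new —
  {α, γ}  = Ω∖{β, δ}
  {β, γ}  = Ω∖{α, δ}
  {α, β, δ}  = {β, δ} ∪ {α, δ}
Round 2. New:
  {γ}  = Ω∖{α, β, δ}
  {α, β, γ}  = {β, γ} ∪ {α, γ}
  {α, γ, δ}  = {α, δ} ∪ {α, γ}
  {β, γ, δ}  = {β, γ} ∪ {β, δ}
Round 3: 3 new —
  {α}  = Ω∖{β, γ, δ}
  {β}  = Ω∖{α, γ, δ}
  {δ}  = Ω∖{α, β, γ}
Round 4 adds 2:
  {α, β}  = {β} ∪ {α}
  {γ, δ}  = {γ} ∪ {δ}
Round 5: closed — nothing new.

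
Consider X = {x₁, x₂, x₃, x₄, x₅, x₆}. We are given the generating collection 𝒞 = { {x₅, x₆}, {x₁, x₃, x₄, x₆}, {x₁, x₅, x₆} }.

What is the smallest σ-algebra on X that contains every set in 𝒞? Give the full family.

Seed the family with 𝒞 together with ∅ and X: { {}, {x₅, x₆}, {x₁, x₅, x₆}, {x₁, x₃, x₄, x₆}, X }.
Step 1. New:
  {x₂, x₅}  = ᶜ of {x₁, x₃, x₄, x₆}
  {x₂, x₃, x₄}  = ᶜ of {x₁, x₅, x₆}
  {x₁, x₂, x₃, x₄}  = ᶜ of {x₅, x₆}
  {x₁, x₃, x₄, x₅, x₆}  = {x₁, x₅, x₆} ∪ {x₁, x₃, x₄, x₆}
  (now 9)
Step 2 adds 7:
  {x₂}  = ᶜ of {x₁, x₃, x₄, x₅, x₆}
  {x₂, x₅, x₆}  = {x₂, x₅} ∪ {x₅, x₆}
  {x₁, x₂, x₅, x₆}  = {x₂, x₅} ∪ {x₁, x₅, x₆}
  {x₂, x₃, x₄, x₅}  = {x₂, x₅} ∪ {x₂, x₃, x₄}
  {x₁, x₂, x₃, x₄, x₅}  = {x₂, x₅} ∪ {x₁, x₂, x₃, x₄}
  {x₁, x₂, x₃, x₄, x₆}  = {x₂, x₃, x₄} ∪ {x₁, x₃, x₄, x₆}
  {x₂, x₃, x₄, x₅, x₆}  = {x₂, x₃, x₄} ∪ {x₅, x₆}
  (now 16)
Step 3 adds 6:
  {x₁}  = ᶜ of {x₂, x₃, x₄, x₅, x₆}
  {x₅}  = ᶜ of {x₁, x₂, x₃, x₄, x₆}
  {x₆}  = ᶜ of {x₁, x₂, x₃, x₄, x₅}
  {x₁, x₆}  = ᶜ of {x₂, x₃, x₄, x₅}
  {x₃, x₄}  = ᶜ of {x₁, x₂, x₅, x₆}
  {x₁, x₃, x₄}  = ᶜ of {x₂, x₅, x₆}
  (now 22)
Step 4. New:
  {x₁, x₂}  = {x₂} ∪ {x₁}
  {x₁, x₅}  = {x₅} ∪ {x₁}
  {x₂, x₆}  = {x₂} ∪ {x₆}
  {x₁, x₂, x₅}  = {x₂, x₅} ∪ {x₁}
  {x₁, x₂, x₆}  = {x₁, x₆} ∪ {x₂}
  {x₃, x₄, x₅}  = {x₃, x₄} ∪ {x₅}
  {x₃, x₄, x₆}  = {x₃, x₄} ∪ {x₆}
  {x₁, x₃, x₄, x₅}  = {x₅} ∪ {x₁, x₃, x₄}
  {x₂, x₃, x₄, x₆}  = {x₂, x₃, x₄} ∪ {x₆}
  {x₃, x₄, x₅, x₆}  = {x₃, x₄} ∪ {x₅, x₆}
  (now 32)
Step 5: closed — nothing new.

Hence σ(𝒞) has 32 members: { {}, {x₁}, {x₂}, {x₅}, {x₆}, {x₁, x₂}, {x₁, x₅}, {x₁, x₆}, {x₂, x₅}, {x₂, x₆}, {x₃, x₄}, {x₅, x₆}, {x₁, x₂, x₅}, {x₁, x₂, x₆}, {x₁, x₃, x₄}, {x₁, x₅, x₆}, {x₂, x₃, x₄}, {x₂, x₅, x₆}, {x₃, x₄, x₅}, {x₃, x₄, x₆}, {x₁, x₂, x₃, x₄}, {x₁, x₂, x₅, x₆}, {x₁, x₃, x₄, x₅}, {x₁, x₃, x₄, x₆}, {x₂, x₃, x₄, x₅}, {x₂, x₃, x₄, x₆}, {x₃, x₄, x₅, x₆}, {x₁, x₂, x₃, x₄, x₅}, {x₁, x₂, x₃, x₄, x₆}, {x₁, x₃, x₄, x₅, x₆}, {x₂, x₃, x₄, x₅, x₆}, X }.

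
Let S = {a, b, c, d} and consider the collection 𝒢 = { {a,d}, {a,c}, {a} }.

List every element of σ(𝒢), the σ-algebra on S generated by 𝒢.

Initial family (5 sets): { {}, {a}, {a,c}, {a,d}, S }.
Pass 1: +4 →
  {b,c}  = complement {a,d}
  {b,d}  = complement {a,c}
  {a,c,d}  = {a,d} ∪ {a,c}
  {b,c,d}  = complement {a}
  (now 9)
Pass 2. New:
  {b}  = complement {a,c,d}
  {a,b,c}  = {b,c} ∪ {a,c}
  {a,b,d}  = {a,d} ∪ {b,d}
  (now 12)
Pass 3 (3 new):
  {c}  = complement {a,b,d}
  {d}  = complement {a,b,c}
  {a,b}  = {b} ∪ {a}
  (now 15)
Pass 4 (1 new):
  {c,d}  = complement {a,b}
  (now 16)
After Pass 5 the family is unchanged; done.

σ(𝒢) = { {}, {a}, {b}, {c}, {d}, {a,b}, {a,c}, {a,d}, {b,c}, {b,d}, {c,d}, {a,b,c}, {a,b,d}, {a,c,d}, {b,c,d}, S }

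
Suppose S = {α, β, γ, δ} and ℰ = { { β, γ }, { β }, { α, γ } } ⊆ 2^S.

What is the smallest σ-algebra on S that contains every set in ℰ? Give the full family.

Begin from { {  }, { β }, { α, γ }, { β, γ }, S } (that is, ℰ plus ∅ and S).
Iteration 1 adds 4:
  { α, δ }  = S∖{ β, γ }
  { β, δ }  = S∖{ α, γ }
  { α, β, γ }  = { β, γ } ∪ { α, γ }
  { α, γ, δ }  = S∖{ β }
  (now 9)
Iteration 2: 3 new —
  { δ }  = S∖{ α, β, γ }
  { α, β, δ }  = { β } ∪ { α, δ }
  { β, γ, δ }  = { β, γ } ∪ { β, δ }
  (now 12)
Iteration 3: +2 →
  { α }  = S∖{ β, γ, δ }
  { γ }  = S∖{ α, β, δ }
  (now 14)
Iteration 4. New:
  { α, β }  = { β } ∪ { α }
  { γ, δ }  = { γ } ∪ { δ }
  (now 16)
Iteration 5: no new sets; the family is a σ-algebra.

|σ(ℰ)| = 16.  σ(ℰ) = { {  }, { α }, { β }, { γ }, { δ }, { α, β }, { α, γ }, { α, δ }, { β, γ }, { β, δ }, { γ, δ }, { α, β, γ }, { α, β, δ }, { α, γ, δ }, { β, γ, δ }, S }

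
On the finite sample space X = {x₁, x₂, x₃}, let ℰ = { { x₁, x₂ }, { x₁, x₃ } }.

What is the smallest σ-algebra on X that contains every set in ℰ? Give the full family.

σ(ℰ) = { ∅, { x₁ }, { x₂ }, { x₃ }, { x₁, x₂ }, { x₁, x₃ }, { x₂, x₃ }, X }

Check:
Take S₀ = ℰ ∪ {∅, X} = { ∅, { x₁, x₂ }, { x₁, x₃ }, X }.
Iteration 1. New:
  { x₂ }  = ᶜ of { x₁, x₃ }
  { x₃ }  = ᶜ of { x₁, x₂ }
  (now 6)
Iteration 2. New:
  { x₂, x₃ }  = { x₃ } ∪ { x₂ }
  (now 7)
Iteration 3. New:
  { x₁ }  = ᶜ of { x₂, x₃ }
  (now 8)
Iteration 4 adds nothing — fixpoint reached.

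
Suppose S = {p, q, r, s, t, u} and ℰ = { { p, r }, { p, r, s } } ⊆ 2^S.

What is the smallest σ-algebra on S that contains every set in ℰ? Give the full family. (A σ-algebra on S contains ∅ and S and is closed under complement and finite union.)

σ(ℰ) (8 sets): { {}, { s }, { p, r }, { p, r, s }, { q, t, u }, { q, s, t, u }, { p, q, r, t, u }, S }

Check:
Begin from { {}, { p, r }, { p, r, s }, S } (that is, ℰ plus ∅ and S).
Round 1: 2 new —
  { q, t, u }  = S∖{ p, r, s }
  { q, s, t, u }  = S∖{ p, r }
  [6 total]
Round 2: +1 →
  { p, q, r, t, u }  = { p, r } ∪ { q, t, u }
  [7 total]
Round 3 adds 1:
  { s }  = S∖{ p, q, r, t, u }
  [8 total]
After Round 4 the family is unchanged; done.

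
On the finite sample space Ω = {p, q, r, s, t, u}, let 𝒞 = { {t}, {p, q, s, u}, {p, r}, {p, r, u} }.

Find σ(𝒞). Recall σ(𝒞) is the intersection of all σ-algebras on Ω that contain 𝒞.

Answer: σ(𝒞) = { {}, {p}, {r}, {t}, {u}, {p, r}, {p, t}, {p, u}, {q, s}, {r, t}, {r, u}, {t, u}, {p, q, s}, {p, r, t}, {p, r, u}, {p, t, u}, {q, r, s}, {q, s, t}, {q, s, u}, {r, t, u}, {p, q, r, s}, {p, q, s, t}, {p, q, s, u}, {p, r, t, u}, {q, r, s, t}, {q, r, s, u}, {q, s, t, u}, {p, q, r, s, t}, {p, q, r, s, u}, {p, q, s, t, u}, {q, r, s, t, u}, Ω }

Trace:
Begin from { {}, {t}, {p, r}, {p, r, u}, {p, q, s, u}, Ω } (that is, 𝒞 plus ∅ and Ω).
Step 1. New:
  {r, t}  = complement {p, q, s, u}
  {p, r, t}  = {p, r} ∪ {t}
  {q, s, t}  = complement {p, r, u}
  {p, r, t, u}  = {p, r, u} ∪ {t}
  {q, s, t, u}  = complement {p, r}
  {p, q, r, s, u}  = complement {t}
  {p, q, s, t, u}  = {p, q, s, u} ∪ {t}
  (now 13)
Step 2 adds 6:
  {r}  = complement {p, q, s, t, u}
  {q, s}  = complement {p, r, t, u}
  {q, s, u}  = complement {p, r, t}
  {q, r, s, t}  = {r, t} ∪ {q, s, t}
  {p, q, r, s, t}  = {p, r, t} ∪ {q, s, t}
  {q, r, s, t, u}  = {q, s, t, u} ∪ {r, t}
  (now 19)
Step 3 adds 6:
  {p}  = complement {q, r, s, t, u}
  {u}  = complement {p, q, r, s, t}
  {p, u}  = complement {q, r, s, t}
  {q, r, s}  = {q, s} ∪ {r}
  {p, q, r, s}  = {p, r} ∪ {q, s}
  {q, r, s, u}  = {q, s, u} ∪ {r}
  (now 25)
Step 4 (7 new):
  {p, t}  = complement {q, r, s, u}
  {r, u}  = {u} ∪ {r}
  {t, u}  = complement {p, q, r, s}
  {p, q, s}  = {q, s} ∪ {p}
  {p, t, u}  = complement {q, r, s}
  {r, t, u}  = {u} ∪ {r, t}
  {p, q, s, t}  = {q, s, t} ∪ {p}
  (now 32)
Step 5 adds nothing — fixpoint reached.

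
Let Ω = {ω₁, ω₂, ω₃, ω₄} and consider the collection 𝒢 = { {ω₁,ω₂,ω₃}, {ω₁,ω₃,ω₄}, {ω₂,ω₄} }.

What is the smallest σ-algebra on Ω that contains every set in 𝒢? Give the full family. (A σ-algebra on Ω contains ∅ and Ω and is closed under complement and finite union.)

σ(𝒢) (8 sets): { {}, {ω₂}, {ω₄}, {ω₁,ω₃}, {ω₂,ω₄}, {ω₁,ω₂,ω₃}, {ω₁,ω₃,ω₄}, Ω }

Derivation:
Take S₀ = 𝒢 ∪ {∅, Ω} = { {}, {ω₂,ω₄}, {ω₁,ω₂,ω₃}, {ω₁,ω₃,ω₄}, Ω }.
Step 1: 3 new —
  {ω₂}  = Ω∖{ω₁,ω₃,ω₄}
  {ω₄}  = Ω∖{ω₁,ω₂,ω₃}
  {ω₁,ω₃}  = Ω∖{ω₂,ω₄}
  |family| = 8
Step 2: no new sets; the family is a σ-algebra.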